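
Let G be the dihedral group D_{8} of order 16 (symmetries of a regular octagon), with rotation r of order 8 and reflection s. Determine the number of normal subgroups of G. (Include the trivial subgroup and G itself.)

7

G has 19 subgroups. Checking conjugation-invariance by order — order 1: 1/1 normal; order 2: 1/9 normal; order 4: 1/5 normal; order 8: 3/3 normal; order 16: 1/1 normal.
Total normal subgroups: 7.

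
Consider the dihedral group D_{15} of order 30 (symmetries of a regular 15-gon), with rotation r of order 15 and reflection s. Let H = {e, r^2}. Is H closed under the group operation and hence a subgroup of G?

r^2 ∈ H but its inverse r^13 ∉ H, so H is not a subgroup.

No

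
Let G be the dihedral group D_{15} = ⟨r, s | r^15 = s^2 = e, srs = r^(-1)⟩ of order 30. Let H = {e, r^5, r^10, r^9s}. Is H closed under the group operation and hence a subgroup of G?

|H| = 4 does not divide |G| = 30, so by Lagrange H is not a subgroup.

No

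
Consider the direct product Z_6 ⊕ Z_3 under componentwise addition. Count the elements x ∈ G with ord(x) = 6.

8

An element (a,b) has order lcm(ord(a), ord(b)); count pairs with lcm equal to 6.
Enumerating gives 8 such elements.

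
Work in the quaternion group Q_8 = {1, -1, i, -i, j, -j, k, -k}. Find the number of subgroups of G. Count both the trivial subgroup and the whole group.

|G| = 8, so by Lagrange every subgroup order divides 8. Divisors: 1, 2, 4, 8.
Subgroups by order — order 1: 1; order 2: 1; order 4: 3; order 8: 1.
Total: 1 + 1 + 3 + 1 = 6.

6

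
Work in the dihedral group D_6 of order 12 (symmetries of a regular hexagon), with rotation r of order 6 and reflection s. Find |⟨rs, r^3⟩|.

4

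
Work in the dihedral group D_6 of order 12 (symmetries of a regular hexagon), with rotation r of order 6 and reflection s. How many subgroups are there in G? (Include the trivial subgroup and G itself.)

|G| = 12, so by Lagrange every subgroup order divides 12. Divisors: 1, 2, 3, 4, 6, 12.
Subgroups by order — order 1: 1; order 2: 7; order 3: 1; order 4: 3; order 6: 3; order 12: 1.
Total: 1 + 7 + 1 + 3 + 3 + 1 = 16.

16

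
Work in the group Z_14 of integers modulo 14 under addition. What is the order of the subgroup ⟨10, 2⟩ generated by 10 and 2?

7

|⟨10⟩| = 7 and |⟨2⟩| = 7, so |H| is a multiple of lcm(7, 7) = 7 and divides |G| = 14.
Closing under the operation: H = {0, 2, 4, 6, 8, 10, 12}, so |H| = 7.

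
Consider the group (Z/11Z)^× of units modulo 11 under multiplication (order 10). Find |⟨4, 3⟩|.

5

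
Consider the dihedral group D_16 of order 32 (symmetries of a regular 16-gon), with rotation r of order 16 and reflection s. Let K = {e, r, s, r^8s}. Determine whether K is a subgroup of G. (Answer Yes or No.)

r ∈ K but its inverse r^15 ∉ K, so K is not a subgroup.

No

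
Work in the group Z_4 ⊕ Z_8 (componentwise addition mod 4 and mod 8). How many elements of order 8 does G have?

An element (a,b) has order lcm(ord(a), ord(b)); count pairs with lcm equal to 8.
Enumerating gives 16 such elements.

16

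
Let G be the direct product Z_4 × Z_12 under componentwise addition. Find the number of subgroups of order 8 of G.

3

|G| = 48 and 8 | 48, so subgroups of order 8 are possible by Lagrange.
The subgroups of order 8 are: {(0,0), (0,3), (0,6), (0,9), (2,0), (2,3), (2,6), (2,9)}; {(0,0), (0,6), (1,0), (1,6), (2,0), (2,6), (3,0), (3,6)}; {(0,0), (0,6), (1,3), (1,9), (2,0), (2,6), (3,3), (3,9)}.
So G has 3 subgroups of order 8.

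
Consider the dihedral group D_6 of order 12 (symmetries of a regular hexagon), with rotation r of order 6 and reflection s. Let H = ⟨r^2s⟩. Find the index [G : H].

6

|⟨r^2s⟩| = 2 and |G| = 12.
By Lagrange, [G : H] = |G|/|H| = 12/2 = 6.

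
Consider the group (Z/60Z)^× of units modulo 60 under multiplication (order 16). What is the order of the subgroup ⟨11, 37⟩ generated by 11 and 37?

8

|⟨11⟩| = 2 and |⟨37⟩| = 4, so |H| is a multiple of lcm(2, 4) = 4 and divides |G| = 16.
Closing under the operation: H = {1, 11, 13, 23, 37, 47, 49, 59}, so |H| = 8.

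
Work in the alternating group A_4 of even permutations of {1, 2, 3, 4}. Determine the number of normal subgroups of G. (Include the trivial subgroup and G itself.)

G has 10 subgroups. Checking conjugation-invariance by order — order 1: 1/1 normal; order 2: 0/3 normal; order 3: 0/4 normal; order 4: 1/1 normal; order 12: 1/1 normal.
Total normal subgroups: 3.

3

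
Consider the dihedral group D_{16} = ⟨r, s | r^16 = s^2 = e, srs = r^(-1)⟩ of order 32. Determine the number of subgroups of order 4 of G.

|G| = 32 and 4 | 32, so subgroups of order 4 are possible by Lagrange.
The subgroups of order 4 are: {e, r^8, r^2s, r^10s}; {e, r^8, r^3s, r^11s}; {e, r^4, r^8, r^12}; {e, r^8, r^4s, r^12s}; … (9 in all).
So G has 9 subgroups of order 4.

9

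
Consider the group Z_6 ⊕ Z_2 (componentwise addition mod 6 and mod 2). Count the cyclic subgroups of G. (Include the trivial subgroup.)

8

Each element a generates a cyclic subgroup ⟨a⟩; distinct elements may generate the same one (a cyclic group of order d has φ(d) generators).
Cyclic subgroups by order — order 1: 1; order 2: 3; order 3: 1; order 6: 3.
Total: 8.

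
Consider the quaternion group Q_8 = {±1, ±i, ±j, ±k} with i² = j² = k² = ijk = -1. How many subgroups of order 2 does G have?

1

|G| = 8 and 2 | 8, so subgroups of order 2 are possible by Lagrange.
The subgroups of order 2 are: {1, -1}.
So G has 1 subgroup of order 2.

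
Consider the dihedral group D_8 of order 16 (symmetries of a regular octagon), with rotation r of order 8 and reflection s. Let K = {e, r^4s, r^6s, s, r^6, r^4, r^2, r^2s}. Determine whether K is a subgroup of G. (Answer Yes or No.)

Yes

|K| = 8 divides |G| = 16, consistent with Lagrange.
K contains the identity, every element's inverse is in K, and K is closed under ·: it is a subgroup.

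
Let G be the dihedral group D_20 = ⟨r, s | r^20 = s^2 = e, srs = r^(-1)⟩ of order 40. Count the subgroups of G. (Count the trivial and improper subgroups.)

48

|G| = 40, so by Lagrange every subgroup order divides 40. Divisors: 1, 2, 4, 5, 8, 10, 20, 40.
Subgroups by order — order 1: 1; order 2: 21; order 4: 11; order 5: 1; order 8: 5; order 10: 5; order 20: 3; order 40: 1.
Total: 1 + 21 + 11 + 1 + 5 + 5 + 3 + 1 = 48.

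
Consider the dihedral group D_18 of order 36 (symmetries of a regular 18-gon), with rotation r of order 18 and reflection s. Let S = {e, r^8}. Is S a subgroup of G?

No

r^8 ∈ S but its inverse r^10 ∉ S, so S is not a subgroup.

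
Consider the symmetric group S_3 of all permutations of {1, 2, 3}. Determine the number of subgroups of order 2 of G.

3

|G| = 6 and 2 | 6, so subgroups of order 2 are possible by Lagrange.
The subgroups of order 2 are: {e, (1 2)}; {e, (1 3)}; {e, (2 3)}.
So G has 3 subgroups of order 2.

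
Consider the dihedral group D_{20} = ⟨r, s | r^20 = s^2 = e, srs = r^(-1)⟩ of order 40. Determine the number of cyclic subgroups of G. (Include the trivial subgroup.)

26

Each element a generates a cyclic subgroup ⟨a⟩; distinct elements may generate the same one (a cyclic group of order d has φ(d) generators).
Cyclic subgroups by order — order 1: 1; order 2: 21; order 4: 1; order 5: 1; order 10: 1; order 20: 1.
Total: 26.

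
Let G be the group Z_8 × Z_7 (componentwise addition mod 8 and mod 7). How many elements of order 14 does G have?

6

An element (a,b) has order lcm(ord(a), ord(b)); count pairs with lcm equal to 14.
Enumerating gives 6 such elements.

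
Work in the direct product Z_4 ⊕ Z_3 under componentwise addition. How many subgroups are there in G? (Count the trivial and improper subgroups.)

|G| = 12, so by Lagrange every subgroup order divides 12. Divisors: 1, 2, 3, 4, 6, 12.
Subgroups by order — order 1: 1; order 2: 1; order 3: 1; order 4: 1; order 6: 1; order 12: 1.
Total: 1 + 1 + 1 + 1 + 1 + 1 = 6.

6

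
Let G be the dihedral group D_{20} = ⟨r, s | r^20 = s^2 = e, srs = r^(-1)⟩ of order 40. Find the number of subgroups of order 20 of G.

3

|G| = 40 and 20 | 40, so subgroups of order 20 are possible by Lagrange.
The subgroups of order 20 are: {e, r, r^2, r^3, r^4, r^5, r^6, r^7, r^8, r^9, r^10, r^11, r^12, r^13, r^14, r^15, r^16, r^17, r^18, r^19}; {e, r^2, r^4, r^6, r^8, r^10, r^12, r^14, r^16, r^18, s, r^2s, r^4s, r^6s, r^8s, r^10s, r^12s, r^14s, r^16s, r^18s}; {e, r^2, r^4, r^6, r^8, r^10, r^12, r^14, r^16, r^18, rs, r^3s, r^5s, r^7s, r^9s, r^11s, r^13s, r^15s, r^17s, r^19s}.
So G has 3 subgroups of order 20.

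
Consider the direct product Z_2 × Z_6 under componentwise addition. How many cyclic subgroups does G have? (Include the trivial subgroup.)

Group the elements of G by the cyclic subgroup they generate; each cyclic subgroup of order d accounts for φ(d) elements.
Cyclic subgroups by order — order 1: 1; order 2: 3; order 3: 1; order 6: 3.
Total: 8.

8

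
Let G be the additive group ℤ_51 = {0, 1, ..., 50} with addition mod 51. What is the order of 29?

In ℤ_51, the order of an element a is n/gcd(a, n).
gcd(29, 51) = 1, so |⟨29⟩| = 51/1 = 51.

51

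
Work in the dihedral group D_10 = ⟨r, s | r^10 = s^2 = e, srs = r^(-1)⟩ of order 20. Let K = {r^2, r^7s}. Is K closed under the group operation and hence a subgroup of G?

No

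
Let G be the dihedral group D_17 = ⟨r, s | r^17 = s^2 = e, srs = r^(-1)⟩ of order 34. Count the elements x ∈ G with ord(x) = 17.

Enumerating element orders in G gives 16 elements of order 17.

16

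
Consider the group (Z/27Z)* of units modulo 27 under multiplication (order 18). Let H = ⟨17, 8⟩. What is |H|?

|⟨17⟩| = 6 and |⟨8⟩| = 6, so |H| is a multiple of lcm(6, 6) = 6 and divides |G| = 18.
Closing under the operation: H = {1, 8, 10, 17, 19, 26}, so |H| = 6.

6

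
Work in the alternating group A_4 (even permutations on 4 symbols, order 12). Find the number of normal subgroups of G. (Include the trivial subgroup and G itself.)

3

G has 10 subgroups. Checking conjugation-invariance by order — order 1: 1/1 normal; order 2: 0/3 normal; order 3: 0/4 normal; order 4: 1/1 normal; order 12: 1/1 normal.
Total normal subgroups: 3.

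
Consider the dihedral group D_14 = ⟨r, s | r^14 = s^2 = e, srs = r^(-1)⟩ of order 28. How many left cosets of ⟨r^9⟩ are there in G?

2

|⟨r^9⟩| = 14 and |G| = 28.
By Lagrange, [G : H] = |G|/|H| = 28/14 = 2.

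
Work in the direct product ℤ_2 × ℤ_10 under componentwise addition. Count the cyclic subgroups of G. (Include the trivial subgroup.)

8

A cyclic subgroup of order d is generated by each of its φ(d) elements of order d, so the cyclic subgroups of order d number (#elements of order d)/φ(d).
Cyclic subgroups by order — order 1: 1; order 2: 3; order 5: 1; order 10: 3.
Total: 8.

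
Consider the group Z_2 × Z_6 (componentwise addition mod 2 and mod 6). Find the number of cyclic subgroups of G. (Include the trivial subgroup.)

Group the elements of G by the cyclic subgroup they generate; each cyclic subgroup of order d accounts for φ(d) elements.
Cyclic subgroups by order — order 1: 1; order 2: 3; order 3: 1; order 6: 3.
Total: 8.

8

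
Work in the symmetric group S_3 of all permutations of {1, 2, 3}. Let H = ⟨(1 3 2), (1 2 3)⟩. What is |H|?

|⟨(1 3 2)⟩| = 3 and |⟨(1 2 3)⟩| = 3, so |H| is a multiple of lcm(3, 3) = 3 and divides |G| = 6.
Closing under the operation: H = {e, (1 2 3), (1 3 2)}, so |H| = 3.

3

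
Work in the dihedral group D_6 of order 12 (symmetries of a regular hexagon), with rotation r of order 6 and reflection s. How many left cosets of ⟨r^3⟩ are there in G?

6

|⟨r^3⟩| = 2 and |G| = 12.
By Lagrange, [G : H] = |G|/|H| = 12/2 = 6.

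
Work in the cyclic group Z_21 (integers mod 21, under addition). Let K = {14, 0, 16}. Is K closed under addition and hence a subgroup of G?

No

16 ∈ K but its inverse 5 ∉ K, so K is not a subgroup.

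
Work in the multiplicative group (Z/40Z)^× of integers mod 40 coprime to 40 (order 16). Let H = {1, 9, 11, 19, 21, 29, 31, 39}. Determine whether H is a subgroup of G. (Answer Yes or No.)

Yes

|H| = 8 divides |G| = 16, consistent with Lagrange.
H contains the identity, every element's inverse is in H, and H is closed under ·: it is a subgroup.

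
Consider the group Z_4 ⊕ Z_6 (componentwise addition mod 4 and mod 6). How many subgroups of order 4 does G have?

|G| = 24 and 4 | 24, so subgroups of order 4 are possible by Lagrange.
The subgroups of order 4 are: {(0,0), (0,3), (2,0), (2,3)}; {(0,0), (1,0), (2,0), (3,0)}; {(0,0), (1,3), (2,0), (3,3)}.
So G has 3 subgroups of order 4.

3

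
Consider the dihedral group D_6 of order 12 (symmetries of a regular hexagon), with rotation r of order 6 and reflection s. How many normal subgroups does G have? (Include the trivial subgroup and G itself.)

G has 16 subgroups. Checking conjugation-invariance by order — order 1: 1/1 normal; order 2: 1/7 normal; order 3: 1/1 normal; order 4: 0/3 normal; order 6: 3/3 normal; order 12: 1/1 normal.
Total normal subgroups: 7.

7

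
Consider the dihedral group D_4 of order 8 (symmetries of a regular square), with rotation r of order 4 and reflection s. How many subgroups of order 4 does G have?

3

|G| = 8 and 4 | 8, so subgroups of order 4 are possible by Lagrange.
The subgroups of order 4 are: {e, r, r^2, r^3}; {e, r^2, s, r^2s}; {e, r^2, rs, r^3s}.
So G has 3 subgroups of order 4.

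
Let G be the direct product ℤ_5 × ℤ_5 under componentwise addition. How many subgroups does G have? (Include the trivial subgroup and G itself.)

8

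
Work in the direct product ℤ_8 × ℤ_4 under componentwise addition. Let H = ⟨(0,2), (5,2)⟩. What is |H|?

16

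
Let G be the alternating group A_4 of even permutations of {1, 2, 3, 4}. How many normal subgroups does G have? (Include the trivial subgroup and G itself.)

G has 10 subgroups. Checking conjugation-invariance by order — order 1: 1/1 normal; order 2: 0/3 normal; order 3: 0/4 normal; order 4: 1/1 normal; order 12: 1/1 normal.
Total normal subgroups: 3.

3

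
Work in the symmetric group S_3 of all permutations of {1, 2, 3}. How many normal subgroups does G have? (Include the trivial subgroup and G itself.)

G has 6 subgroups. Checking conjugation-invariance by order — order 1: 1/1 normal; order 2: 0/3 normal; order 3: 1/1 normal; order 6: 1/1 normal.
Total normal subgroups: 3.

3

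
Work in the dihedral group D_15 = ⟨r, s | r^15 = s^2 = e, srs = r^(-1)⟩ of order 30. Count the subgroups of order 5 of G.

1

|G| = 30 and 5 | 30, so subgroups of order 5 are possible by Lagrange.
The subgroups of order 5 are: {e, r^3, r^6, r^9, r^12}.
So G has 1 subgroup of order 5.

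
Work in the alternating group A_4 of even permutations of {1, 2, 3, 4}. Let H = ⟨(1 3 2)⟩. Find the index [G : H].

4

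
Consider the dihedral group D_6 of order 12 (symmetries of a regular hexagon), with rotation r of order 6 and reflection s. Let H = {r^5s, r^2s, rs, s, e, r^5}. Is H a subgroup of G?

r^5 ∈ H but its inverse r ∉ H, so H is not a subgroup.

No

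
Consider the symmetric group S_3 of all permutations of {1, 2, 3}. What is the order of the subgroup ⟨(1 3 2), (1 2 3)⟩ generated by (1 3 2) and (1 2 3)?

3

|⟨(1 3 2)⟩| = 3 and |⟨(1 2 3)⟩| = 3, so |H| is a multiple of lcm(3, 3) = 3 and divides |G| = 6.
Closing under the operation: H = {e, (1 2 3), (1 3 2)}, so |H| = 3.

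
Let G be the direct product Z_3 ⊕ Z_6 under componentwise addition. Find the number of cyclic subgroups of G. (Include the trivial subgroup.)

10

Each element a generates a cyclic subgroup ⟨a⟩; distinct elements may generate the same one (a cyclic group of order d has φ(d) generators).
Cyclic subgroups by order — order 1: 1; order 2: 1; order 3: 4; order 6: 4.
Total: 10.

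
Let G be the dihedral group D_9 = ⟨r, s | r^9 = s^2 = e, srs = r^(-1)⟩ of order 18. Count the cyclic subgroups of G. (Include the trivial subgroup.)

A cyclic subgroup of order d is generated by each of its φ(d) elements of order d, so the cyclic subgroups of order d number (#elements of order d)/φ(d).
Cyclic subgroups by order — order 1: 1; order 2: 9; order 3: 1; order 9: 1.
Total: 12.

12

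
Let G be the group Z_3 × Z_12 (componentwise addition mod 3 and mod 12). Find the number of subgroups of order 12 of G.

4

|G| = 36 and 12 | 36, so subgroups of order 12 are possible by Lagrange.
The subgroups of order 12 are: {(0,0), (0,1), (0,2), (0,3), (0,4), (0,5), (0,6), (0,7), (0,8), (0,9), (0,10), (0,11)}; {(0,0), (0,3), (0,6), (0,9), (1,0), (1,3), (1,6), (1,9), (2,0), (2,3), (2,6), (2,9)}; {(0,0), (0,3), (0,6), (0,9), (1,1), (1,4), (1,7), (1,10), (2,2), (2,5), (2,8), (2,11)}; {(0,0), (0,3), (0,6), (0,9), (1,2), (1,5), (1,8), (1,11), (2,1), (2,4), (2,7), (2,10)}.
So G has 4 subgroups of order 12.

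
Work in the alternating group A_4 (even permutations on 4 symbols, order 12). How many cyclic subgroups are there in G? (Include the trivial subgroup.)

Each element a generates a cyclic subgroup ⟨a⟩; distinct elements may generate the same one (a cyclic group of order d has φ(d) generators).
Cyclic subgroups by order — order 1: 1; order 2: 3; order 3: 4.
Total: 8.

8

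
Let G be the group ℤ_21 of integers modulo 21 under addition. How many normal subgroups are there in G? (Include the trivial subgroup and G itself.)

G is abelian, so every subgroup is normal.
G has 4 subgroups in total, hence 4 normal subgroups.

4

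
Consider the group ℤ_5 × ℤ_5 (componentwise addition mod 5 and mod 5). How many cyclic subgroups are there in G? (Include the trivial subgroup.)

Group the elements of G by the cyclic subgroup they generate; each cyclic subgroup of order d accounts for φ(d) elements.
Cyclic subgroups by order — order 1: 1; order 5: 6.
Total: 7.

7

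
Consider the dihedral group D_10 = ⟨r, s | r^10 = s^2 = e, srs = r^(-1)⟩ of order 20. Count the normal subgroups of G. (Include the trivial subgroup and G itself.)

7

G has 22 subgroups. Checking conjugation-invariance by order — order 1: 1/1 normal; order 2: 1/11 normal; order 4: 0/5 normal; order 5: 1/1 normal; order 10: 3/3 normal; order 20: 1/1 normal.
Total normal subgroups: 7.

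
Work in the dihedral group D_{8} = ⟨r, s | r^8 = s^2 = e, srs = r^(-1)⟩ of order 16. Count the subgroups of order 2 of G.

9

|G| = 16 and 2 | 16, so subgroups of order 2 are possible by Lagrange.
The subgroups of order 2 are: {e, r^2s}; {e, r^3s}; {e, r^4}; {e, r^4s}; … (9 in all).
So G has 9 subgroups of order 2.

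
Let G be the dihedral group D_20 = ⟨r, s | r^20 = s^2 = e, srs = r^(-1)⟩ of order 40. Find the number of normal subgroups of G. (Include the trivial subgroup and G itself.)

9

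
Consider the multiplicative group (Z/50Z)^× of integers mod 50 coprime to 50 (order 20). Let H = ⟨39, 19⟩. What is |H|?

10

|⟨39⟩| = 10 and |⟨19⟩| = 10, so |H| is a multiple of lcm(10, 10) = 10 and divides |G| = 20.
Closing under the operation: H = {1, 9, 11, 19, 21, 29, 31, 39, 41, 49}, so |H| = 10.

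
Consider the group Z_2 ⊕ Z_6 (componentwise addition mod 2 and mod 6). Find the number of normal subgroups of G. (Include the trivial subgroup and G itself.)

10

G is abelian, so every subgroup is normal.
G has 10 subgroups in total, hence 10 normal subgroups.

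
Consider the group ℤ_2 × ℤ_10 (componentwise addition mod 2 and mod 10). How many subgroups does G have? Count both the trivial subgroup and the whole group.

|G| = 20, so by Lagrange every subgroup order divides 20. Divisors: 1, 2, 4, 5, 10, 20.
Subgroups by order — order 1: 1; order 2: 3; order 4: 1; order 5: 1; order 10: 3; order 20: 1.
Total: 1 + 3 + 1 + 1 + 3 + 1 = 10.

10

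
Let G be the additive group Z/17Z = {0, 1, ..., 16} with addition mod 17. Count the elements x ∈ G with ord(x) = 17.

16

In a cyclic group of order 17, the number of elements of order d (for d | 17) is φ(d).
φ(17) = 16.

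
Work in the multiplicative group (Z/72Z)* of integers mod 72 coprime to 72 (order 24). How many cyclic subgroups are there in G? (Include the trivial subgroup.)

16

Group the elements of G by the cyclic subgroup they generate; each cyclic subgroup of order d accounts for φ(d) elements.
Cyclic subgroups by order — order 1: 1; order 2: 7; order 3: 1; order 6: 7.
Total: 16.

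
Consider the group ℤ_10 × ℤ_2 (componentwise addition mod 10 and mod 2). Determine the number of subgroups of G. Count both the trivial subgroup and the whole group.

10

|G| = 20, so by Lagrange every subgroup order divides 20. Divisors: 1, 2, 4, 5, 10, 20.
Subgroups by order — order 1: 1; order 2: 3; order 4: 1; order 5: 1; order 10: 3; order 20: 1.
Total: 1 + 3 + 1 + 1 + 3 + 1 = 10.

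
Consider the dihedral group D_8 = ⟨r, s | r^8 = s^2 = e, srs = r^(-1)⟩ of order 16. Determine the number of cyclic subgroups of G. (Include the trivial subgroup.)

Each element a generates a cyclic subgroup ⟨a⟩; distinct elements may generate the same one (a cyclic group of order d has φ(d) generators).
Cyclic subgroups by order — order 1: 1; order 2: 9; order 4: 1; order 8: 1.
Total: 12.

12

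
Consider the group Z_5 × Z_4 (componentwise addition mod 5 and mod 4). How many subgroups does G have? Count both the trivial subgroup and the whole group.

6

|G| = 20, so by Lagrange every subgroup order divides 20. Divisors: 1, 2, 4, 5, 10, 20.
Subgroups by order — order 1: 1; order 2: 1; order 4: 1; order 5: 1; order 10: 1; order 20: 1.
Total: 1 + 1 + 1 + 1 + 1 + 1 = 6.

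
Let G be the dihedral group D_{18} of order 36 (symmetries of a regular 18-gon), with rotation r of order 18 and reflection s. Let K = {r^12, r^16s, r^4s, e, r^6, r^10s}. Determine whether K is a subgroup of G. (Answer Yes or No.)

Yes

|K| = 6 divides |G| = 36, consistent with Lagrange.
K contains the identity, every element's inverse is in K, and K is closed under ·: it is a subgroup.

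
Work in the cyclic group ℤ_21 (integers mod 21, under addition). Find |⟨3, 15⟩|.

|⟨3⟩| = 7 and |⟨15⟩| = 7, so |H| is a multiple of lcm(7, 7) = 7 and divides |G| = 21.
Closing under the operation: H = {0, 3, 6, 9, 12, 15, 18}, so |H| = 7.

7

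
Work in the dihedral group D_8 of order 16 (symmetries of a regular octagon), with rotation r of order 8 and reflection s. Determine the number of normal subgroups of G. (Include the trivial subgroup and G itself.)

7

G has 19 subgroups. Checking conjugation-invariance by order — order 1: 1/1 normal; order 2: 1/9 normal; order 4: 1/5 normal; order 8: 3/3 normal; order 16: 1/1 normal.
Total normal subgroups: 7.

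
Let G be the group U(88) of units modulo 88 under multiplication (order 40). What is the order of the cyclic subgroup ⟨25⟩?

Compute successive powers of 25 mod 88: 25, 9, 49, 81, 1; 25^5 ≡ 1 (mod 88).
So |⟨25⟩| = 5.

5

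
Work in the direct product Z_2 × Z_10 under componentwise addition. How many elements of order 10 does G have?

An element (a,b) has order lcm(ord(a), ord(b)); count pairs with lcm equal to 10.
Enumerating gives 12 such elements.

12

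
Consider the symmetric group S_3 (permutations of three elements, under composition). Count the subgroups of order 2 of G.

|G| = 6 and 2 | 6, so subgroups of order 2 are possible by Lagrange.
The subgroups of order 2 are: {e, (1 2)}; {e, (1 3)}; {e, (2 3)}.
So G has 3 subgroups of order 2.

3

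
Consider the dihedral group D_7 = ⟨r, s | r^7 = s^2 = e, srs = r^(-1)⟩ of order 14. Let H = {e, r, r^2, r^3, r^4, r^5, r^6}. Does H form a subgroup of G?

Yes

|H| = 7 divides |G| = 14, consistent with Lagrange.
H contains the identity, every element's inverse is in H, and H is closed under ·: it is a subgroup.
In fact H = ⟨r^4⟩.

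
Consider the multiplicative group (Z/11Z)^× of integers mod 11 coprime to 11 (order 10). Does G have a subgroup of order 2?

Yes

2 | 10. A subgroup of order 2 is {1, 10}.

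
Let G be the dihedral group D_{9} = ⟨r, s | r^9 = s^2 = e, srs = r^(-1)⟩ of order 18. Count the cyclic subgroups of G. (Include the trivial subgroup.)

Each element a generates a cyclic subgroup ⟨a⟩; distinct elements may generate the same one (a cyclic group of order d has φ(d) generators).
Cyclic subgroups by order — order 1: 1; order 2: 9; order 3: 1; order 9: 1.
Total: 12.

12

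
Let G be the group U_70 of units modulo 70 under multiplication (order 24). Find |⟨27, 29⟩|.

4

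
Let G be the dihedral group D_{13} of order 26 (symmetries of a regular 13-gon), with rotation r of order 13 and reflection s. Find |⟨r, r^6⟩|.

|⟨r⟩| = 13 and |⟨r^6⟩| = 13, so |H| is a multiple of lcm(13, 13) = 13 and divides |G| = 26.
Closing under the operation: H = {e, r, r^2, r^3, r^4, r^5, r^6, r^7, r^8, r^9, r^10, r^11, r^12}, so |H| = 13.

13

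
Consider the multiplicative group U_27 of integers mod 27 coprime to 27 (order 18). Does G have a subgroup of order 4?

No

4 does not divide |G| = 18, so by Lagrange no subgroup of order 4 exists.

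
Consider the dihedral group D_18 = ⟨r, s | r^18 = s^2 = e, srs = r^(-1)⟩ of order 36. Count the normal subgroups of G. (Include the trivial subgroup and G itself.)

9

G has 45 subgroups. Checking conjugation-invariance by order — order 1: 1/1 normal; order 2: 1/19 normal; order 3: 1/1 normal; order 4: 0/9 normal; order 6: 1/7 normal; order 9: 1/1 normal; order 12: 0/3 normal; order 18: 3/3 normal; order 36: 1/1 normal.
Total normal subgroups: 9.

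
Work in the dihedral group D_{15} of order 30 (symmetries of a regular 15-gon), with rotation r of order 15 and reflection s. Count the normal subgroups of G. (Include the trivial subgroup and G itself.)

G has 28 subgroups. Checking conjugation-invariance by order — order 1: 1/1 normal; order 2: 0/15 normal; order 3: 1/1 normal; order 5: 1/1 normal; order 6: 0/5 normal; order 10: 0/3 normal; order 15: 1/1 normal; order 30: 1/1 normal.
Total normal subgroups: 5.

5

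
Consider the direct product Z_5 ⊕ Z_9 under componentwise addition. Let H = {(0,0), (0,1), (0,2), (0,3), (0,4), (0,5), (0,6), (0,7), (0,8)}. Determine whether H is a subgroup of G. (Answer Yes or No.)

|H| = 9 divides |G| = 45, consistent with Lagrange.
H contains the identity, every element's inverse is in H, and H is closed under +: it is a subgroup.
In fact H = ⟨(0,1)⟩.

Yes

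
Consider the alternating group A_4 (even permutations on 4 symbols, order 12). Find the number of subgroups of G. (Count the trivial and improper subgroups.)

10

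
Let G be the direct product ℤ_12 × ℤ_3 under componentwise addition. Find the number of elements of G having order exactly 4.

2

An element (a,b) has order lcm(ord(a), ord(b)); count pairs with lcm equal to 4.
Enumerating gives 2 such elements.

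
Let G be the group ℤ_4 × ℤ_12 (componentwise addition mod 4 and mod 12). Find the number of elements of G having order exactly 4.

An element (a,b) has order lcm(ord(a), ord(b)); count pairs with lcm equal to 4.
Enumerating gives 12 such elements.

12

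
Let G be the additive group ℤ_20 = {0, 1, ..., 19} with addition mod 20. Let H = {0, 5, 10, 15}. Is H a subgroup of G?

|H| = 4 divides |G| = 20, consistent with Lagrange.
H contains the identity, every element's inverse is in H, and H is closed under +: it is a subgroup.
In fact H = ⟨5⟩.

Yes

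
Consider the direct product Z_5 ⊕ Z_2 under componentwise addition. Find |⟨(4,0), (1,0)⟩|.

5

|⟨(4,0)⟩| = 5 and |⟨(1,0)⟩| = 5, so |H| is a multiple of lcm(5, 5) = 5 and divides |G| = 10.
Closing under the operation: H = {(0,0), (1,0), (2,0), (3,0), (4,0)}, so |H| = 5.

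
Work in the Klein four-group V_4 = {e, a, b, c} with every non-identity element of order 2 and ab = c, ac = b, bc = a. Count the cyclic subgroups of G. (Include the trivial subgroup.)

A cyclic subgroup of order d is generated by each of its φ(d) elements of order d, so the cyclic subgroups of order d number (#elements of order d)/φ(d).
Cyclic subgroups by order — order 1: 1; order 2: 3.
Total: 4.

4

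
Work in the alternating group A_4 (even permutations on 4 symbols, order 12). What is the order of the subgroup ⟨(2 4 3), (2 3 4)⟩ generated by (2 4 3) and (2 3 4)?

|⟨(2 4 3)⟩| = 3 and |⟨(2 3 4)⟩| = 3, so |H| is a multiple of lcm(3, 3) = 3 and divides |G| = 12.
Closing under the operation: H = {e, (2 3 4), (2 4 3)}, so |H| = 3.

3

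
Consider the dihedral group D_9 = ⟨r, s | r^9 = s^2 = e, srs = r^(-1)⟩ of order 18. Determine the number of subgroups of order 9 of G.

1

|G| = 18 and 9 | 18, so subgroups of order 9 are possible by Lagrange.
The subgroups of order 9 are: {e, r, r^2, r^3, r^4, r^5, r^6, r^7, r^8}.
So G has 1 subgroup of order 9.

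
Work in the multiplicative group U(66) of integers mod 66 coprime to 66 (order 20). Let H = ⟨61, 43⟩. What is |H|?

|⟨61⟩| = 10 and |⟨43⟩| = 2, so |H| is a multiple of lcm(10, 2) = 10 and divides |G| = 20.
Closing under the operation: H = {1, 7, 13, 19, 25, 31, 37, 43, 49, 61}, so |H| = 10.

10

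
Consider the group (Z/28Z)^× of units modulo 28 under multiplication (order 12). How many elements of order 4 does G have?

0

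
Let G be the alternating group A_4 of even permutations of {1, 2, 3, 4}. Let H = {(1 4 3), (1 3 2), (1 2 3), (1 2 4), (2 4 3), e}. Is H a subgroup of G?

No

(2 4 3) ∈ H but its inverse (2 3 4) ∉ H, so H is not a subgroup.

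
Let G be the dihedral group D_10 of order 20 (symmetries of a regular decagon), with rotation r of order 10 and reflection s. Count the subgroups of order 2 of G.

11

|G| = 20 and 2 | 20, so subgroups of order 2 are possible by Lagrange.
The subgroups of order 2 are: {e, r^2s}; {e, r^3s}; {e, r^4s}; {e, r^5}; … (11 in all).
So G has 11 subgroups of order 2.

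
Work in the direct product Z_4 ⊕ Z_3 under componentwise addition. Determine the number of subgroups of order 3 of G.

|G| = 12 and 3 | 12, so subgroups of order 3 are possible by Lagrange.
The subgroups of order 3 are: {(0,0), (0,1), (0,2)}.
So G has 1 subgroup of order 3.

1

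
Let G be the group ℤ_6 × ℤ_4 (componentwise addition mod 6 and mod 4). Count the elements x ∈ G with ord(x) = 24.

0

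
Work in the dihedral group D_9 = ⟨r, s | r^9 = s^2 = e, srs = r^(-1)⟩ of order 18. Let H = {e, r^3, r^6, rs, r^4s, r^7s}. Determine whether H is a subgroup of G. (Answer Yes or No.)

Yes

|H| = 6 divides |G| = 18, consistent with Lagrange.
H contains the identity, every element's inverse is in H, and H is closed under ·: it is a subgroup.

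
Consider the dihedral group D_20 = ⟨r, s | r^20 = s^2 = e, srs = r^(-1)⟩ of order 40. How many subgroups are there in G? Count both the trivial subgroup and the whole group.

48

|G| = 40, so by Lagrange every subgroup order divides 40. Divisors: 1, 2, 4, 5, 8, 10, 20, 40.
Subgroups by order — order 1: 1; order 2: 21; order 4: 11; order 5: 1; order 8: 5; order 10: 5; order 20: 3; order 40: 1.
Total: 1 + 21 + 11 + 1 + 5 + 5 + 3 + 1 = 48.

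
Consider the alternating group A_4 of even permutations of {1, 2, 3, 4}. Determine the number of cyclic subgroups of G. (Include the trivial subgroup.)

8

A cyclic subgroup of order d is generated by each of its φ(d) elements of order d, so the cyclic subgroups of order d number (#elements of order d)/φ(d).
Cyclic subgroups by order — order 1: 1; order 2: 3; order 3: 4.
Total: 8.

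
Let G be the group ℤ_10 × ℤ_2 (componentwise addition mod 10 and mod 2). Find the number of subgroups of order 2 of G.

|G| = 20 and 2 | 20, so subgroups of order 2 are possible by Lagrange.
The subgroups of order 2 are: {(0,0), (0,1)}; {(0,0), (5,0)}; {(0,0), (5,1)}.
So G has 3 subgroups of order 2.

3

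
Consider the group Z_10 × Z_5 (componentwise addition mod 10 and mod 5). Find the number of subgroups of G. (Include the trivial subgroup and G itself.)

|G| = 50, so by Lagrange every subgroup order divides 50. Divisors: 1, 2, 5, 10, 25, 50.
Subgroups by order — order 1: 1; order 2: 1; order 5: 6; order 10: 6; order 25: 1; order 50: 1.
Total: 1 + 1 + 6 + 6 + 1 + 1 = 16.

16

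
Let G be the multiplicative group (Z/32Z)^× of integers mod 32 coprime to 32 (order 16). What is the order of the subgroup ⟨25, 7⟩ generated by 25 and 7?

|⟨25⟩| = 4 and |⟨7⟩| = 4, so |H| is a multiple of lcm(4, 4) = 4 and divides |G| = 16.
Closing under the operation: H = {1, 7, 9, 15, 17, 23, 25, 31}, so |H| = 8.

8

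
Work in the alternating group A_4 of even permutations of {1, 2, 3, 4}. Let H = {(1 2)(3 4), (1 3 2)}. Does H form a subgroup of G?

No

The identity e ∉ H, so H is not a subgroup.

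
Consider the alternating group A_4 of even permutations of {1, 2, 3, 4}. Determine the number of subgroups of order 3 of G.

4

|G| = 12 and 3 | 12, so subgroups of order 3 are possible by Lagrange.
The subgroups of order 3 are: {e, (1 2 3), (1 3 2)}; {e, (1 2 4), (1 4 2)}; {e, (1 3 4), (1 4 3)}; {e, (2 3 4), (2 4 3)}.
So G has 4 subgroups of order 3.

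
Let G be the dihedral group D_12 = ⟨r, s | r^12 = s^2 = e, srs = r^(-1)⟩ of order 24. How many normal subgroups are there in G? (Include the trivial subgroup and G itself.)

9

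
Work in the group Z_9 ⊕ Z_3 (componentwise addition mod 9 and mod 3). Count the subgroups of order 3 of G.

4

|G| = 27 and 3 | 27, so subgroups of order 3 are possible by Lagrange.
The subgroups of order 3 are: {(0,0), (0,1), (0,2)}; {(0,0), (3,0), (6,0)}; {(0,0), (3,1), (6,2)}; {(0,0), (3,2), (6,1)}.
So G has 4 subgroups of order 3.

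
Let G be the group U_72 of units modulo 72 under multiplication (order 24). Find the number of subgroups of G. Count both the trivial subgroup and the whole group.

|G| = 24, so by Lagrange every subgroup order divides 24. Divisors: 1, 2, 3, 4, 6, 8, 12, 24.
Subgroups by order — order 1: 1; order 2: 7; order 3: 1; order 4: 7; order 6: 7; order 8: 1; order 12: 7; order 24: 1.
Total: 1 + 7 + 1 + 7 + 7 + 1 + 7 + 1 = 32.

32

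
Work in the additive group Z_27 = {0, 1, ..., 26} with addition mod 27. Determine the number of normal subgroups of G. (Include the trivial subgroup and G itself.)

G is abelian, so every subgroup is normal.
G has 4 subgroups in total, hence 4 normal subgroups.

4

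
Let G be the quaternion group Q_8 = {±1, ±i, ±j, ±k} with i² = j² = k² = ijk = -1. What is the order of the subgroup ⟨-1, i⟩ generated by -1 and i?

4

|⟨-1⟩| = 2 and |⟨i⟩| = 4, so |H| is a multiple of lcm(2, 4) = 4 and divides |G| = 8.
Closing under the operation: H = {1, -1, i, -i}, so |H| = 4.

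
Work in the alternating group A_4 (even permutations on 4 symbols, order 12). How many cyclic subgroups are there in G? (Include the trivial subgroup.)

8

A cyclic subgroup of order d is generated by each of its φ(d) elements of order d, so the cyclic subgroups of order d number (#elements of order d)/φ(d).
Cyclic subgroups by order — order 1: 1; order 2: 3; order 3: 4.
Total: 8.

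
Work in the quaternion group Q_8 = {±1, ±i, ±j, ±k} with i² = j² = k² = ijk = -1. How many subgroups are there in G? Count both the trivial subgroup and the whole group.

6

|G| = 8, so by Lagrange every subgroup order divides 8. Divisors: 1, 2, 4, 8.
Subgroups by order — order 1: 1; order 2: 1; order 4: 3; order 8: 1.
Total: 1 + 1 + 3 + 1 = 6.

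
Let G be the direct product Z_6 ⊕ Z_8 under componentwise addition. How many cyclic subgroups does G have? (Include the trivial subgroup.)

16

Each element a generates a cyclic subgroup ⟨a⟩; distinct elements may generate the same one (a cyclic group of order d has φ(d) generators).
Cyclic subgroups by order — order 1: 1; order 2: 3; order 3: 1; order 4: 2; order 6: 3; order 8: 2; order 12: 2; order 24: 2.
Total: 16.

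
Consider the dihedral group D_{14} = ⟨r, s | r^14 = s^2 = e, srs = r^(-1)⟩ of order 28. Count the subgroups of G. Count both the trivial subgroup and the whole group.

28

|G| = 28, so by Lagrange every subgroup order divides 28. Divisors: 1, 2, 4, 7, 14, 28.
Subgroups by order — order 1: 1; order 2: 15; order 4: 7; order 7: 1; order 14: 3; order 28: 1.
Total: 1 + 15 + 7 + 1 + 3 + 1 = 28.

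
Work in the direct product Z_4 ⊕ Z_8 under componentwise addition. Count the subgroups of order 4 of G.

7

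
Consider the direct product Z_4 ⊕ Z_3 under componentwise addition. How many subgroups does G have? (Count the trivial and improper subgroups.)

6

|G| = 12, so by Lagrange every subgroup order divides 12. Divisors: 1, 2, 3, 4, 6, 12.
Subgroups by order — order 1: 1; order 2: 1; order 3: 1; order 4: 1; order 6: 1; order 12: 1.
Total: 1 + 1 + 1 + 1 + 1 + 1 = 6.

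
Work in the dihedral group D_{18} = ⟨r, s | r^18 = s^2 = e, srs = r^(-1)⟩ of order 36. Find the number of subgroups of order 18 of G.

|G| = 36 and 18 | 36, so subgroups of order 18 are possible by Lagrange.
The subgroups of order 18 are: {e, r, r^2, r^3, r^4, r^5, r^6, r^7, r^8, r^9, r^10, r^11, r^12, r^13, r^14, r^15, r^16, r^17}; {e, r^2, r^4, r^6, r^8, r^10, r^12, r^14, r^16, s, r^2s, r^4s, r^6s, r^8s, r^10s, r^12s, r^14s, r^16s}; {e, r^2, r^4, r^6, r^8, r^10, r^12, r^14, r^16, rs, r^3s, r^5s, r^7s, r^9s, r^11s, r^13s, r^15s, r^17s}.
So G has 3 subgroups of order 18.

3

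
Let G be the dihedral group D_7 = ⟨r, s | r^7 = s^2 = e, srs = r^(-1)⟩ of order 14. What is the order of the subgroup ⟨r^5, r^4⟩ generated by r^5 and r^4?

7

|⟨r^5⟩| = 7 and |⟨r^4⟩| = 7, so |H| is a multiple of lcm(7, 7) = 7 and divides |G| = 14.
Closing under the operation: H = {e, r, r^2, r^3, r^4, r^5, r^6}, so |H| = 7.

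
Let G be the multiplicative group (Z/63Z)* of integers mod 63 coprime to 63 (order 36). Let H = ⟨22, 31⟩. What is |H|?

18

|⟨22⟩| = 3 and |⟨31⟩| = 6, so |H| is a multiple of lcm(3, 6) = 6 and divides |G| = 36.
Closing under the operation: H = {1, 4, 10, 13, 16, 19, 22, 25, 31, 34, 37, 40, 43, 46, 52, 55, 58, 61}, so |H| = 18.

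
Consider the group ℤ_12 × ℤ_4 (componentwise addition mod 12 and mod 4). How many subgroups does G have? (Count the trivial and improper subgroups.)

|G| = 48, so by Lagrange every subgroup order divides 48. Divisors: 1, 2, 3, 4, 6, 8, 12, 16, 24, 48.
Subgroups by order — order 1: 1; order 2: 3; order 3: 1; order 4: 7; order 6: 3; order 8: 3; order 12: 7; order 16: 1; order 24: 3; order 48: 1.
Total: 1 + 3 + 1 + 7 + 3 + 3 + 7 + 1 + 3 + 1 = 30.

30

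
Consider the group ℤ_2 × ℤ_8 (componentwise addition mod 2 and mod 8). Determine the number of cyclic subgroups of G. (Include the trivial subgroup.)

A cyclic subgroup of order d is generated by each of its φ(d) elements of order d, so the cyclic subgroups of order d number (#elements of order d)/φ(d).
Cyclic subgroups by order — order 1: 1; order 2: 3; order 4: 2; order 8: 2.
Total: 8.

8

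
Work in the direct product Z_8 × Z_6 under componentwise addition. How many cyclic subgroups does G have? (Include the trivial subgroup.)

Each element a generates a cyclic subgroup ⟨a⟩; distinct elements may generate the same one (a cyclic group of order d has φ(d) generators).
Cyclic subgroups by order — order 1: 1; order 2: 3; order 3: 1; order 4: 2; order 6: 3; order 8: 2; order 12: 2; order 24: 2.
Total: 16.

16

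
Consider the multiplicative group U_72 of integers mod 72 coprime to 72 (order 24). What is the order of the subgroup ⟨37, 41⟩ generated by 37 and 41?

12

|⟨37⟩| = 2 and |⟨41⟩| = 6, so |H| is a multiple of lcm(2, 6) = 6 and divides |G| = 24.
Closing under the operation: H = {1, 5, 13, 17, 25, 29, 37, 41, 49, 53, 61, 65}, so |H| = 12.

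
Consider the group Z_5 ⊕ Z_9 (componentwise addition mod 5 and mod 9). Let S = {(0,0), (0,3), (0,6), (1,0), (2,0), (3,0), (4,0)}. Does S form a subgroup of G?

No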